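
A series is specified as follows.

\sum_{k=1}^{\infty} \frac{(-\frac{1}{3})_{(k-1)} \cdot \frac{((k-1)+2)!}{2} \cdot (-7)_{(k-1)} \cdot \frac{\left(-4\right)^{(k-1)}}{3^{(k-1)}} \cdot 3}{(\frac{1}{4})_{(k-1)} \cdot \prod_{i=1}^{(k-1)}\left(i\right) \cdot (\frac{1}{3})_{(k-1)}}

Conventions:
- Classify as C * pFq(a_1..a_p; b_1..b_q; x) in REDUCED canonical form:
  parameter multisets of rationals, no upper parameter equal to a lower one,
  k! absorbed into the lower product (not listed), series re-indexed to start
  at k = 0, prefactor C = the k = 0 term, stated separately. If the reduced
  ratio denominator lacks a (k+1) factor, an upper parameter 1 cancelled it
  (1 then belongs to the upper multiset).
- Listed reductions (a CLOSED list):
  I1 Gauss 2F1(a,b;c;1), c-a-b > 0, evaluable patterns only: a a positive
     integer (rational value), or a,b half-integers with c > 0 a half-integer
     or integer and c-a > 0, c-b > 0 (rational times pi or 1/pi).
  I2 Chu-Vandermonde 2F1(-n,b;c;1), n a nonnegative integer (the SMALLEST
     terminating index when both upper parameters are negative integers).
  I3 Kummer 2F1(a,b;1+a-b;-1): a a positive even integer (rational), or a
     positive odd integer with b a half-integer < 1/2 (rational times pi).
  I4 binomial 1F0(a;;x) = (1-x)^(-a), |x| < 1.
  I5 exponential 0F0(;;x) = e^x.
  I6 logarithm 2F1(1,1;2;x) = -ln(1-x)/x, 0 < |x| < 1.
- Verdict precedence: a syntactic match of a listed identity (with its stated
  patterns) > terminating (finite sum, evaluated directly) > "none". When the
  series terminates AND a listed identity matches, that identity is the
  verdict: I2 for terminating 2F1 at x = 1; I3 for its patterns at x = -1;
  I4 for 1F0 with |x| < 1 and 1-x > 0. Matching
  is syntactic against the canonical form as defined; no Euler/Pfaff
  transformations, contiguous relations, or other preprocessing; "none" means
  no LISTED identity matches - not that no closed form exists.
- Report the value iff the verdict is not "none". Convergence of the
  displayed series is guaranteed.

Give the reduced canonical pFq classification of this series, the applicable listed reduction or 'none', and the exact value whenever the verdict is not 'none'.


At argument -\frac{4}{3}: a 3F2 with upper {-7, -\frac{1}{3}, 3}, lower {\frac{1}{4}, \frac{1}{3}}, scaled by C = 3. Verdict: terminating - upper -7 stops the sum at k = 7; the 8 terms are added exactly. Exact value: -\frac{53672162132111}{994848075}.

Key observation: t_0 = 3 here, and the two geometric factors (C = 3, x = -4/3) combine into one argument.
Step ratio: r(k) = -\frac{4}{3} * (k-7) (k-\frac{1}{3}) (k+3) / [(k+\frac{1}{4}) (k+\frac{1}{3}) (k+1)] - rational in k. x = -\frac{4}{3}; t_0 = 3; negate the roots.


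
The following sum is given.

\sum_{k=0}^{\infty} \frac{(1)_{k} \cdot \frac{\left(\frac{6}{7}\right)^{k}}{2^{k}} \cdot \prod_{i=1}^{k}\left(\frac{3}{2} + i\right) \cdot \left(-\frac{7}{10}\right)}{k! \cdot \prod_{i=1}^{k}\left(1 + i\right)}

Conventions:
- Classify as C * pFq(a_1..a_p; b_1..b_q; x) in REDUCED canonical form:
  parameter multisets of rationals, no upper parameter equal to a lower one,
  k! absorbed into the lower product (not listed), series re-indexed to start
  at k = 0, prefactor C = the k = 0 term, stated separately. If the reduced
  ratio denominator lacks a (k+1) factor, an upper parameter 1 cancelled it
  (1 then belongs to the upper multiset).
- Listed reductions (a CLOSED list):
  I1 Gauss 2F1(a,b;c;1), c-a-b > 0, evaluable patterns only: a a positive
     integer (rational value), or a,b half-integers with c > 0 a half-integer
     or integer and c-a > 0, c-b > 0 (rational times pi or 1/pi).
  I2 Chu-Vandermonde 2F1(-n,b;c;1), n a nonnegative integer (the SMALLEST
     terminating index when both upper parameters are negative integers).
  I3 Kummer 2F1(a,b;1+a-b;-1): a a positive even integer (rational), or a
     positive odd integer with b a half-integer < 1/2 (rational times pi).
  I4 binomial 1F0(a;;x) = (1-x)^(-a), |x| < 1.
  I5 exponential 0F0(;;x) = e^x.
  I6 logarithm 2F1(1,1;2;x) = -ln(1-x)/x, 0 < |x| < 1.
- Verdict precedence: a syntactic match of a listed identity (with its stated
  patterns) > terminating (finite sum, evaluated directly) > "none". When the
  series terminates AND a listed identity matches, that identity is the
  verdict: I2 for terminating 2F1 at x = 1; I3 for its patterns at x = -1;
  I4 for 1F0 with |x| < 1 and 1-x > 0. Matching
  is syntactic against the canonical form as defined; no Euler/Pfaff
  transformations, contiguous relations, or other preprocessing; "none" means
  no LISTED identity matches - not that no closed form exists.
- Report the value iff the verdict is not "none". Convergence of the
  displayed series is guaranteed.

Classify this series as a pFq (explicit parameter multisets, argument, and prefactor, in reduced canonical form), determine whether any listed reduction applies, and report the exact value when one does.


x = \frac{3}{7} here; the reduced form reads 2F1, upper {1, \frac{5}{2}}, lower {2}, C = -\frac{7}{10}. Verdict: no listed reduction: x = \frac{3}{7} and upper {1, \frac{5}{2}} fail every I1-I6 pattern.

The tell: from the first term -\frac{7}{10}: the running product (C = -7/10, x = 3/7) telescopes to a rising factorial.
Term ratio: r(k) = \frac{3}{7} * (k+1) (k+\frac{5}{2}) / [(k+2) (k+1)] ; factor over Q: parameters, x = \frac{3}{7}, and C = -\frac{7}{10}.


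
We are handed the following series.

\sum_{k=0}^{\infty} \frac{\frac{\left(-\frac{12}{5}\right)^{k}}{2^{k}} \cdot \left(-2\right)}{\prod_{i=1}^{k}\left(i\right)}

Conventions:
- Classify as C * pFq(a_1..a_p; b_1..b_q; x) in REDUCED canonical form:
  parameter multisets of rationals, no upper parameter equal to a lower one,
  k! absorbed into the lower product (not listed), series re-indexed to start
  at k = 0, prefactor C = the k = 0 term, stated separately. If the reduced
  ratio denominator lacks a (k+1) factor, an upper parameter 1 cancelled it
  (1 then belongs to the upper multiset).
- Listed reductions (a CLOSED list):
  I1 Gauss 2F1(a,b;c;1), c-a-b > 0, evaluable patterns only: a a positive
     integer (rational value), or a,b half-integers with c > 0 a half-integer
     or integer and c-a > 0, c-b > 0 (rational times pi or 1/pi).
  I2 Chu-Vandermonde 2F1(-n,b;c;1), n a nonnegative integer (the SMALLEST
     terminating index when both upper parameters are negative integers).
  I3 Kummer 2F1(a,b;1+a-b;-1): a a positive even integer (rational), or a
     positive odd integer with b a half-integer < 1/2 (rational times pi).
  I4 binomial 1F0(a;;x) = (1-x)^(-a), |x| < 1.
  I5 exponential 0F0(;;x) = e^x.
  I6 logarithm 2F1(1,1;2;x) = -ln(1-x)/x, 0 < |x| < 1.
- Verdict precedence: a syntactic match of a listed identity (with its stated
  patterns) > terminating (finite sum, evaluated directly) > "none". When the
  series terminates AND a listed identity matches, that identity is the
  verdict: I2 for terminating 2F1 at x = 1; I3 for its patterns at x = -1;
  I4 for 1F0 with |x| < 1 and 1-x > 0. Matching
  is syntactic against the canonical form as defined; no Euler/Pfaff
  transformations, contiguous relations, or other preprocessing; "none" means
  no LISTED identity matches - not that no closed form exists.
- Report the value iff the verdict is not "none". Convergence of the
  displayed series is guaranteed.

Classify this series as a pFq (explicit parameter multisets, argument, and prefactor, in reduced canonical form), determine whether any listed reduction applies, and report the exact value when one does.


Prefactor -2, argument -\frac{6}{5}: 0F0 with upper {-} over lower {-}. Verdict: the exponential series (I5) fires (the 0F0 exponential series at x = -\frac{6}{5}). Exact value: \left(-2\right) \cdot e^{-\frac{6}{5}}.

Structural cue: with t_0 = -2, the two k-th powers (prefactor -2) combine into one argument.
Ratio: r(k) = -\frac{6}{5} * 1 / [(k+1)] - rational in k, leading ratio -\frac{6}{5}; with t_0 = -2, classification follows.


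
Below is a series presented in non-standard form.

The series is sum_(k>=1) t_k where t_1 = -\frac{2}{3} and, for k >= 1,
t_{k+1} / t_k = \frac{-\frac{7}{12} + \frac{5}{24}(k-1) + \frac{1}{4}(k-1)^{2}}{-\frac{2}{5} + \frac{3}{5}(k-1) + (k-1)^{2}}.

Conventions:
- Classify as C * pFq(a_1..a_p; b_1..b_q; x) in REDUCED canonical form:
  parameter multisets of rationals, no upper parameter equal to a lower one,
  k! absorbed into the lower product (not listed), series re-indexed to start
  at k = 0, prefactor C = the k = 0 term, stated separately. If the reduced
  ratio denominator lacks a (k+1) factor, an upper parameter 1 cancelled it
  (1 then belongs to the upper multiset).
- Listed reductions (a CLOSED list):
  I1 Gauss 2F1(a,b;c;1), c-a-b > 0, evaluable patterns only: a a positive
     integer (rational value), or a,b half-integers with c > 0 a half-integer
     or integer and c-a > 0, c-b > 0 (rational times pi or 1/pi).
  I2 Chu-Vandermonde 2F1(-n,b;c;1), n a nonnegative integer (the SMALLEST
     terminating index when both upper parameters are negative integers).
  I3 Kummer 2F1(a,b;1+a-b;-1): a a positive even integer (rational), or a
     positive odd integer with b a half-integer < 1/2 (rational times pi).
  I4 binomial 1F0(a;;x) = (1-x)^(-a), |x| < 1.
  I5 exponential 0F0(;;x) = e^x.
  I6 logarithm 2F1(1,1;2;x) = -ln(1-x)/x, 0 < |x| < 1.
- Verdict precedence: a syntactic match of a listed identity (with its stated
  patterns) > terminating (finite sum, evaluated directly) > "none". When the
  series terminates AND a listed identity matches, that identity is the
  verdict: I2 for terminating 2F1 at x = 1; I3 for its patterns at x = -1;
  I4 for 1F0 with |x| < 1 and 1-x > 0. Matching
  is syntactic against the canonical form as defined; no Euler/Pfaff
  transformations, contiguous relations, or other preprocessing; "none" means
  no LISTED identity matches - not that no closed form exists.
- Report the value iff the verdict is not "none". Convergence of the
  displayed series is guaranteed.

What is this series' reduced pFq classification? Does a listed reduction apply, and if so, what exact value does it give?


Structural cue: x = \frac{1}{4} and factor the ratio over Q (C = -2/3, x = 1/4): negated roots = parameters.
Step ratio: r(k) = \frac{1}{4} * (k-\frac{7}{6}) (k+2) / [(k-\frac{2}{5}) (k+1)] - rational in k. x = \frac{1}{4}; t_0 = -\frac{2}{3}; negate the roots.

x = \frac{1}{4} here; the reduced form reads 2F1, upper {-\frac{7}{6}, 2}, lower {-\frac{2}{5}}, C = -\frac{2}{3}. Verdict: none. No listed pattern accepts 2F1(-\frac{7}{6}, 2; -\frac{2}{5}; \frac{1}{4}).


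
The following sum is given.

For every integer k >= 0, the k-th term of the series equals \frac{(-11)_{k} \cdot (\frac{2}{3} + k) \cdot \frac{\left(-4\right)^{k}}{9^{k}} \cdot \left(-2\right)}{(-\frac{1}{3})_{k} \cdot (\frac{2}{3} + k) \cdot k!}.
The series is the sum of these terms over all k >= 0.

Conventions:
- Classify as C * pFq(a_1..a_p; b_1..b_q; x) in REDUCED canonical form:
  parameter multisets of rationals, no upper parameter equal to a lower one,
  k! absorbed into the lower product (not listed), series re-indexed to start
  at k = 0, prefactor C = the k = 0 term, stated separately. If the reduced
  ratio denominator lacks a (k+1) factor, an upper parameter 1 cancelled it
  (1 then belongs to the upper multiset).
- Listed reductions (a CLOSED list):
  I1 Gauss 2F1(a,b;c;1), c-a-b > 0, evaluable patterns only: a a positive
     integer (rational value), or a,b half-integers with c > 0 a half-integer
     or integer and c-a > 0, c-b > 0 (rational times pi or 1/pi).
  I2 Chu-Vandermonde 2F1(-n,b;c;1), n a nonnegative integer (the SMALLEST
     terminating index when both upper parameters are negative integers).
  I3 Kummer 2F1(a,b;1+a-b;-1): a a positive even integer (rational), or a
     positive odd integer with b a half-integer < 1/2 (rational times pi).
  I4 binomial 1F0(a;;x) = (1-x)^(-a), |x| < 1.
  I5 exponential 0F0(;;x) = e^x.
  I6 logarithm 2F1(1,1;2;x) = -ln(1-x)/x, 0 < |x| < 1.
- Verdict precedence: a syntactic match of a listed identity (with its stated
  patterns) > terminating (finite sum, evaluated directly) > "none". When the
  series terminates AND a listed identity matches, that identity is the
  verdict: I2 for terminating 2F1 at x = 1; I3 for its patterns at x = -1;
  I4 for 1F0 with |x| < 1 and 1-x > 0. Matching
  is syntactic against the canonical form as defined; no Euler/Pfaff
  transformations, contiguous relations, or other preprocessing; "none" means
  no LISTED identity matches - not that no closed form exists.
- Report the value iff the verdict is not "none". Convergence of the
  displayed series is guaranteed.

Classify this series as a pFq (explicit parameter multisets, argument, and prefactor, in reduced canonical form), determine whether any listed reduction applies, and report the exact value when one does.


x = -\frac{4}{9} here; the reduced form reads 1F1, upper {-11}, lower {-\frac{1}{3}}, C = -2. Verdict: terminating (-11 upstairs). 12 nonzero terms in all; added directly. Value: \frac{11776438834060262}{50266962570825}.

First insight: t_0 being -2, k + 2/3 divides numerator and denominator alike; C = -2 after cancelling.
Adjacent-term ratio: r(k) = -\frac{4}{9} * (k-11) / [(k-\frac{1}{3}) (k+1)] - poly over poly, x = -\frac{4}{9} from leading terms; C = -2 at k = 0.


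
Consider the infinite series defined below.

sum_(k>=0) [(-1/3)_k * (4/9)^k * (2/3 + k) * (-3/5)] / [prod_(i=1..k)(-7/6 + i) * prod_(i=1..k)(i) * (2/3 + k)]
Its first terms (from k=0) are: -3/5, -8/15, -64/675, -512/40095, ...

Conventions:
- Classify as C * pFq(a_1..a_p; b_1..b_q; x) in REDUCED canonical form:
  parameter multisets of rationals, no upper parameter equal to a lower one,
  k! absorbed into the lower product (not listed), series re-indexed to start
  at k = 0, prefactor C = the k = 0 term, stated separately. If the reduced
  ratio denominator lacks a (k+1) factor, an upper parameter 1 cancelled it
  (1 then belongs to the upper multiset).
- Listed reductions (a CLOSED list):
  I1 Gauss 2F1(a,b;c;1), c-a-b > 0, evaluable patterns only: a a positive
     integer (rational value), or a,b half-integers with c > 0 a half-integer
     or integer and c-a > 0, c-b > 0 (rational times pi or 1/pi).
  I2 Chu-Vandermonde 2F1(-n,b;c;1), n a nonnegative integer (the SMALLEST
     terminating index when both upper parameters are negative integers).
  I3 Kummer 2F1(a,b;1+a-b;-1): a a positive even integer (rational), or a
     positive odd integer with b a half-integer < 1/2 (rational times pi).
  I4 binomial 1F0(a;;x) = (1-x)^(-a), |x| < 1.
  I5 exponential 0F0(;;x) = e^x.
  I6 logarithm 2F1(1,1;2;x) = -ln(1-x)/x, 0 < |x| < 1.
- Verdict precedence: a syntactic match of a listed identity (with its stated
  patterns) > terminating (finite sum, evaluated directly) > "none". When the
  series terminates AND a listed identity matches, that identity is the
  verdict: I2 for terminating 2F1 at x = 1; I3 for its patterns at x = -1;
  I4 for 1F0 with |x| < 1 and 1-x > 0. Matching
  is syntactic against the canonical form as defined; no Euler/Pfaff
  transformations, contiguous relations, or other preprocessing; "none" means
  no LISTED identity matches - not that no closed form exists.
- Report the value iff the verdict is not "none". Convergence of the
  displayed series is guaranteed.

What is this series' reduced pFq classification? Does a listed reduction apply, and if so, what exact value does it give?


x = 4/9 here; the reduced form reads 1F1, upper {-1/3}, lower {-1/6}, C = -3/5. Verdict: none. No listed pattern accepts 1F1(-1/3; -1/6; 4/9).

The tell: t_0 = -3/5 here, and k + 2/3 divides numerator and denominator alike; C = -3/5 after cancelling.
Adjacent-term ratio: r(k) = (4/9) * (k-1/3) / [(k-1/6) (k+1)] - rational in k. x = (4/9); t_0 = -3/5; negate the roots.


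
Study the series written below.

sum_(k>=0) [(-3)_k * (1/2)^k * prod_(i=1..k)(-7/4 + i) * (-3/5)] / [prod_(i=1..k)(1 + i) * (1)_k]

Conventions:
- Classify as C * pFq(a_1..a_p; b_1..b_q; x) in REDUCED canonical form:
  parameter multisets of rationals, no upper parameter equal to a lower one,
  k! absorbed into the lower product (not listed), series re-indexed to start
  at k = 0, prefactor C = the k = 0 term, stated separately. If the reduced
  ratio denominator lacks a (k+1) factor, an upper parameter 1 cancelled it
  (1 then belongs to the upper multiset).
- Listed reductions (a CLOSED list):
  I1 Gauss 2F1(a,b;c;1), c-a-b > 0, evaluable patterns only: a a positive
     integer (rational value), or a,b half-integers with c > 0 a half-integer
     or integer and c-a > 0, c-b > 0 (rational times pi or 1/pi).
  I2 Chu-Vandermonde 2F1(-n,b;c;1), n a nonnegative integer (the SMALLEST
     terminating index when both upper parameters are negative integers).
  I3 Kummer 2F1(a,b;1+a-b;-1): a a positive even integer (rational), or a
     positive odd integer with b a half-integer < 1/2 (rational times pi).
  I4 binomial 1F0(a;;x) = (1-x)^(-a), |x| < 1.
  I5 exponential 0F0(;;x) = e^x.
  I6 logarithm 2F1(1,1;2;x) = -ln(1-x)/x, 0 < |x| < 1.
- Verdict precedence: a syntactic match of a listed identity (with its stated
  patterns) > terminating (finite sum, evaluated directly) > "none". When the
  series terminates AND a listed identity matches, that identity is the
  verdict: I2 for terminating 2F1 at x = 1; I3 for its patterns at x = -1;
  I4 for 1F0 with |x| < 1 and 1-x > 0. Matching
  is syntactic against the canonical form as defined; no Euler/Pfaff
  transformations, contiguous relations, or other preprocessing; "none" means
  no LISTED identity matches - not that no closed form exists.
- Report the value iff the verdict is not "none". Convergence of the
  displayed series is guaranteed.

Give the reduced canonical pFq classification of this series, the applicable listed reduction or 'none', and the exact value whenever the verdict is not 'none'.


The series (x = 1/2) is 2F1: upper {-3, -3/4}, lower {2}, prefactor -3/5. Verdict: terminating. With -3 upstairs the series is a 4-term polynomial sum; evaluated term by term. Hence: -18927/20480.

Key step: x = (1/2) and (1)_k (prefactor -3/5) is k! itself.
Ratio: r(k) = (1/2) * (k-3) (k-3/4) / [(k+2) (k+1)] - rational; roots negated = parameters, x = (1/2), C = -3/5.


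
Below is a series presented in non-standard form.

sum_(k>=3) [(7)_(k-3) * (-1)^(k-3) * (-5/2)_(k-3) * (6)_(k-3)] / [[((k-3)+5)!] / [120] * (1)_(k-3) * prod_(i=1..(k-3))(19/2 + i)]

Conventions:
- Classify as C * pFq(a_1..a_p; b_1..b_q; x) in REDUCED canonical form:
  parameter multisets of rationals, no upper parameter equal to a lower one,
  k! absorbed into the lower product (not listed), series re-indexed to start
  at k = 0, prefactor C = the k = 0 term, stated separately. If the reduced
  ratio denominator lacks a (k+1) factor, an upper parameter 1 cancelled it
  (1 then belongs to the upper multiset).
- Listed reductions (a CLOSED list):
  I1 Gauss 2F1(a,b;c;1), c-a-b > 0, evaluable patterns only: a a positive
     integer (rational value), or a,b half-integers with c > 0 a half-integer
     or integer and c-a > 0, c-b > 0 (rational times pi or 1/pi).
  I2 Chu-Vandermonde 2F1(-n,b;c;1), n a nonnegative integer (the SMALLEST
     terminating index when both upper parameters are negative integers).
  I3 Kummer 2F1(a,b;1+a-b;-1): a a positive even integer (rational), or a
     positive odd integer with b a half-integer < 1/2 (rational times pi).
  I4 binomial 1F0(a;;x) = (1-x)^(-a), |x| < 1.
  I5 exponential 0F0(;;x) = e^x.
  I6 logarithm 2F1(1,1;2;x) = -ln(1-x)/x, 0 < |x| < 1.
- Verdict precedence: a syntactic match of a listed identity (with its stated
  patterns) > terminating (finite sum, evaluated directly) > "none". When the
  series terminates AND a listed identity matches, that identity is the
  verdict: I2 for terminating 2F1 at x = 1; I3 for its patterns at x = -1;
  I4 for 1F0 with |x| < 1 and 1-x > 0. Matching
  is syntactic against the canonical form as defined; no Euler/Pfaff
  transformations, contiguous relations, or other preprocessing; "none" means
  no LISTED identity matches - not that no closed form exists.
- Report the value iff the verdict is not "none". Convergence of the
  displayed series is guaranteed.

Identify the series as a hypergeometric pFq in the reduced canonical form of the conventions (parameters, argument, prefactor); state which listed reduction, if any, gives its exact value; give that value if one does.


Prefactor 1, argument -1: 2F1 with upper {-5/2, 7} over lower {21/2}. Verdict (x = -1): Kummer's theorem (I3) applies (x = -1; c = 21/2 equals 1+a-b for upper {-5/2, 7}: listed pattern). Its exact value is (4849845/4194304) * pi.

Key observation: with t_0 = 1, the lower running product (prefactor 1) is a rising factorial.
Step ratio: r(k) = (-1) * (k-5/2) (k+7) / [(k+21/2) (k+1)] - poly over poly, x = (-1) from leading terms; C = 1 at k = 0.


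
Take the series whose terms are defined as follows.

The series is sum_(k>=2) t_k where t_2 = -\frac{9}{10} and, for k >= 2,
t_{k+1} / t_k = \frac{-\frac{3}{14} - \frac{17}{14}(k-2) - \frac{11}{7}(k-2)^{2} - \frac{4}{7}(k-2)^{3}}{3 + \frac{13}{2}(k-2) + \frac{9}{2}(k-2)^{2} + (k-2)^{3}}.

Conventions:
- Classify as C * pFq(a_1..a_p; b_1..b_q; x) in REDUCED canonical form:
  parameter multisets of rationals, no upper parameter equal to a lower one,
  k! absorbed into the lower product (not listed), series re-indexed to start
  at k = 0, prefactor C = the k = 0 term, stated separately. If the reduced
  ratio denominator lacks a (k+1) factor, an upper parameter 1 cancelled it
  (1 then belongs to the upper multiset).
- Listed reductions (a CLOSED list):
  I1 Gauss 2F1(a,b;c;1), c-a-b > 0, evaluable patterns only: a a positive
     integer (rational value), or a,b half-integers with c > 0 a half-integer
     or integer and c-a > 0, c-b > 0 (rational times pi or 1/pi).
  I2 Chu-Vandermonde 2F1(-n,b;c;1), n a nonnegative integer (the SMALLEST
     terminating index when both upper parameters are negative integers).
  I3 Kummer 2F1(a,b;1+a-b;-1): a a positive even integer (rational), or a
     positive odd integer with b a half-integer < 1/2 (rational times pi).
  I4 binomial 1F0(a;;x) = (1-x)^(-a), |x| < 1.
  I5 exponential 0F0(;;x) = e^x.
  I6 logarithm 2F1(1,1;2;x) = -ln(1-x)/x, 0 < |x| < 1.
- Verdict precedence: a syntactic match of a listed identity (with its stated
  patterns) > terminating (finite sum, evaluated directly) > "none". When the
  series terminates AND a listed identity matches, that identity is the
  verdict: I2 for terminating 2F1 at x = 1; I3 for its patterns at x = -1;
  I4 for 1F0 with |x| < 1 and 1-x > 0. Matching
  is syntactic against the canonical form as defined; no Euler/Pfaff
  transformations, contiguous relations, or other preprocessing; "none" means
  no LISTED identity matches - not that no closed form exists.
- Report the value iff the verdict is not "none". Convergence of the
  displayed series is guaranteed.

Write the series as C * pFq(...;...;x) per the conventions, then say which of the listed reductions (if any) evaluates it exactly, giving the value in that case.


Key step: with t_0 = -\frac{9}{10}, factor the ratio over Q (prefactor -9/10): negated roots = parameters.
Step ratio: r(k) = -\frac{4}{7} * (k+\frac{1}{4}) (k+1) / [(k+2) (k+1)] - rational; roots negated = parameters, x = -\frac{4}{7}, C = -\frac{9}{10}.

Prefactor -\frac{9}{10}, argument -\frac{4}{7}: 2F1 with upper {\frac{1}{4}, 1} over lower {2}. Verdict: none here - no I1-I6 shape fits x = -\frac{4}{7} with lower {2}.


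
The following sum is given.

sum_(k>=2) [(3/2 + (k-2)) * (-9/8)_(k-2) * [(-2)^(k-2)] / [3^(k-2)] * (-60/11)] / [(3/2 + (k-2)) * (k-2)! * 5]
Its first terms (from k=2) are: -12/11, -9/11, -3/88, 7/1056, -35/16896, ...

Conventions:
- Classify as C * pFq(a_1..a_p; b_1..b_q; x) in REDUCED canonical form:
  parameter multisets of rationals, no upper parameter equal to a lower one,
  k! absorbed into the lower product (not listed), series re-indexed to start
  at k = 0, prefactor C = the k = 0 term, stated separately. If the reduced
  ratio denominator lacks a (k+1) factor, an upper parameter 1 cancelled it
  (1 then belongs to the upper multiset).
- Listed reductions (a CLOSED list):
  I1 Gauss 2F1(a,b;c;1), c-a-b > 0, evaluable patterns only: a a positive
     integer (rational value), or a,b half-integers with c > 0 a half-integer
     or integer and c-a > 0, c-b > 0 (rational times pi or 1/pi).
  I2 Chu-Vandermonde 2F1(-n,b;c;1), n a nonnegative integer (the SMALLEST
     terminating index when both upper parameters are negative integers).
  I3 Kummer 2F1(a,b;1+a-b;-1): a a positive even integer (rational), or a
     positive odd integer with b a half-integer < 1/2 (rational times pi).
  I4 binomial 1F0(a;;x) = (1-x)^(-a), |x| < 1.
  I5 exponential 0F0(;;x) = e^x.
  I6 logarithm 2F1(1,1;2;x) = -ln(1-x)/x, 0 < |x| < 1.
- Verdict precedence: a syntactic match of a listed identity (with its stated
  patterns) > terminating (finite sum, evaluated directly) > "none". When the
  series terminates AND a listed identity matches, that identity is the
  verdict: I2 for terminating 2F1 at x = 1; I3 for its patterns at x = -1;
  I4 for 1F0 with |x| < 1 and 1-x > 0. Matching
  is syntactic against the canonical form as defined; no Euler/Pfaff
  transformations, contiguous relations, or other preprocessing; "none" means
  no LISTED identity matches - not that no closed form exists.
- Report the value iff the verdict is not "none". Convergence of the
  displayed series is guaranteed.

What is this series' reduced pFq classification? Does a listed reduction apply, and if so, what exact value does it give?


Structural cue: t_0 = -12/11 here, and k + 3/2 divides numerator and denominator alike; prefactor -12/11 after cancelling.
Step ratio: r(k) = (-2/3) * (k-9/8) / [(k+1)] - poly over poly, x = (-2/3) from leading terms; C = -12/11 at k = 0.

Canonical form: C = -12/11 times 1F0 with upper {-9/8}, lower {-}, x = -2/3. Verdict (x = -2/3): binomial (I4) applies (the 1F0 binomial series: exponent 9/8, x = -2/3). Exact value: (-12/11) * (5/3)^(9/8).


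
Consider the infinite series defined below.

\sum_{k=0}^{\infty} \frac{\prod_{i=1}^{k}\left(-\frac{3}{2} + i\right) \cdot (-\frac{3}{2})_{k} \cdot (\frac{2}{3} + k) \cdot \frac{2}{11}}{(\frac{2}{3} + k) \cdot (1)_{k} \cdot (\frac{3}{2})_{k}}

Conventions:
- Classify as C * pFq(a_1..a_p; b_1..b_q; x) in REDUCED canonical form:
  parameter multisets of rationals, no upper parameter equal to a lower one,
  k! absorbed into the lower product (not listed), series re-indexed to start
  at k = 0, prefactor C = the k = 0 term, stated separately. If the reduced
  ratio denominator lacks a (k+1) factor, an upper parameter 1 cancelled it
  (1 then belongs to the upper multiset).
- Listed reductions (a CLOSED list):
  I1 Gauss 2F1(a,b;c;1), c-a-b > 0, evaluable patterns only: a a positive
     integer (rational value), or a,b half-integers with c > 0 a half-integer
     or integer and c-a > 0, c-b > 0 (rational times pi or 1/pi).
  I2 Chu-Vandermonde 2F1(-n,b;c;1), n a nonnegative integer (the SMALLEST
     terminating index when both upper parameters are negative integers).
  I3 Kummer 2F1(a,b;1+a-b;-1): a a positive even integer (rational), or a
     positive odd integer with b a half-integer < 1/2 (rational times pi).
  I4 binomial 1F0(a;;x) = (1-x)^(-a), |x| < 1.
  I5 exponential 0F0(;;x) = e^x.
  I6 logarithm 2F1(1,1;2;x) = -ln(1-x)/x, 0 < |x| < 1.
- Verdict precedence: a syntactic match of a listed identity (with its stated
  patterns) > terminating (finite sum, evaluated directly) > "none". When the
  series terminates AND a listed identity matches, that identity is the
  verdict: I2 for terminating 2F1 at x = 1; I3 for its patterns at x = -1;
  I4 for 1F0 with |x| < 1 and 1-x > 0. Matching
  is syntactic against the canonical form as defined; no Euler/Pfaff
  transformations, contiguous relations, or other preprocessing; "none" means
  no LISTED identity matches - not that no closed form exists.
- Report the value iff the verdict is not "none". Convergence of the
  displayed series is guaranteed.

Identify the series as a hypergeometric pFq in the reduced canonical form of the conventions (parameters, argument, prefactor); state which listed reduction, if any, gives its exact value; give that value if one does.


Prefactor \frac{2}{11}, argument 1: 2F1 with upper {-\frac{3}{2}, -\frac{1}{2}} over lower {\frac{3}{2}}. Verdict: this is Gauss's theorem I1 (half-integer case) (x = 1; upper {-\frac{3}{2}, -\frac{1}{2}} half-integers, c = \frac{3}{2} in the evaluable pattern). Hence: \frac{15}{176} \cdot \pi.

Structural cue: t_0 being \frac{2}{11}, k + 2/3 divides numerator and denominator alike; C = 2/11 after cancelling.
Step ratio: r(k) = 1 * (k-\frac{3}{2}) (k-\frac{1}{2}) / [(k+\frac{3}{2}) (k+1)] - rational in k, leading ratio 1; with t_0 = \frac{2}{11}, classification follows.


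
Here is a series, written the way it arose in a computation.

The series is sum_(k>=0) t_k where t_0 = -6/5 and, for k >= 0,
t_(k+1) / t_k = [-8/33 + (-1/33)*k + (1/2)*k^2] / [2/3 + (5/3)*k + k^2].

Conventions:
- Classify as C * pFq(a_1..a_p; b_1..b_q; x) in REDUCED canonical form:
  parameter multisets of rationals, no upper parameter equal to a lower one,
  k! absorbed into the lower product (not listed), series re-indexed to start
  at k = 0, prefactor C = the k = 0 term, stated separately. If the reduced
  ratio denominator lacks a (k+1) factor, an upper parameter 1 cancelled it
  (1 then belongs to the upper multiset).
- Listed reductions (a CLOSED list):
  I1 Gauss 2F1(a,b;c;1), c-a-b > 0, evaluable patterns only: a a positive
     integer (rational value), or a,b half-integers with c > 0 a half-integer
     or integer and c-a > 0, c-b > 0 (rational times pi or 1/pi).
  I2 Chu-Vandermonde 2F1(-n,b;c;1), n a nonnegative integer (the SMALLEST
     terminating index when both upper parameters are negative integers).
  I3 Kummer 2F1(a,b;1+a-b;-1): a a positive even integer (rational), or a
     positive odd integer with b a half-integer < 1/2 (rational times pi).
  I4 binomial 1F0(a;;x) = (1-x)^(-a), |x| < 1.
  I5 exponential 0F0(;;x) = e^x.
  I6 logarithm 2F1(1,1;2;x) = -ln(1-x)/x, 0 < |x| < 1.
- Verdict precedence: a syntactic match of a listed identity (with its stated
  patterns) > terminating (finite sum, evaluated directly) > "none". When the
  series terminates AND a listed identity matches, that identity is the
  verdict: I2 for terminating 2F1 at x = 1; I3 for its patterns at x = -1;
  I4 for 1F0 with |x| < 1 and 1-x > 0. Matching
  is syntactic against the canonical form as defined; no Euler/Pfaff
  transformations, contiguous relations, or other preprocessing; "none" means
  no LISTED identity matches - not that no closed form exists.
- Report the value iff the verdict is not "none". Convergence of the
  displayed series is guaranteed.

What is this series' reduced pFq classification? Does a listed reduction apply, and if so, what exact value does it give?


Key observation: t_0 = -6/5 here, and factor the ratio over Q (C = -6/5, x = 1/2): negated roots = parameters.
Adjacent-term ratio: r(k) = (1/2) * (k-8/11) / [(k+1)] ; factor over Q: parameters, x = (1/2), and C = -6/5.

Classification (C = -6/5): 1F0 with upper {-8/11}, lower {-}, argument x = 1/2. Verdict: binomial (I4) fires (the 1F0 binomial series: exponent 8/11, x = 1/2). Exact value: (-6/5) * (1/2)^(8/11).


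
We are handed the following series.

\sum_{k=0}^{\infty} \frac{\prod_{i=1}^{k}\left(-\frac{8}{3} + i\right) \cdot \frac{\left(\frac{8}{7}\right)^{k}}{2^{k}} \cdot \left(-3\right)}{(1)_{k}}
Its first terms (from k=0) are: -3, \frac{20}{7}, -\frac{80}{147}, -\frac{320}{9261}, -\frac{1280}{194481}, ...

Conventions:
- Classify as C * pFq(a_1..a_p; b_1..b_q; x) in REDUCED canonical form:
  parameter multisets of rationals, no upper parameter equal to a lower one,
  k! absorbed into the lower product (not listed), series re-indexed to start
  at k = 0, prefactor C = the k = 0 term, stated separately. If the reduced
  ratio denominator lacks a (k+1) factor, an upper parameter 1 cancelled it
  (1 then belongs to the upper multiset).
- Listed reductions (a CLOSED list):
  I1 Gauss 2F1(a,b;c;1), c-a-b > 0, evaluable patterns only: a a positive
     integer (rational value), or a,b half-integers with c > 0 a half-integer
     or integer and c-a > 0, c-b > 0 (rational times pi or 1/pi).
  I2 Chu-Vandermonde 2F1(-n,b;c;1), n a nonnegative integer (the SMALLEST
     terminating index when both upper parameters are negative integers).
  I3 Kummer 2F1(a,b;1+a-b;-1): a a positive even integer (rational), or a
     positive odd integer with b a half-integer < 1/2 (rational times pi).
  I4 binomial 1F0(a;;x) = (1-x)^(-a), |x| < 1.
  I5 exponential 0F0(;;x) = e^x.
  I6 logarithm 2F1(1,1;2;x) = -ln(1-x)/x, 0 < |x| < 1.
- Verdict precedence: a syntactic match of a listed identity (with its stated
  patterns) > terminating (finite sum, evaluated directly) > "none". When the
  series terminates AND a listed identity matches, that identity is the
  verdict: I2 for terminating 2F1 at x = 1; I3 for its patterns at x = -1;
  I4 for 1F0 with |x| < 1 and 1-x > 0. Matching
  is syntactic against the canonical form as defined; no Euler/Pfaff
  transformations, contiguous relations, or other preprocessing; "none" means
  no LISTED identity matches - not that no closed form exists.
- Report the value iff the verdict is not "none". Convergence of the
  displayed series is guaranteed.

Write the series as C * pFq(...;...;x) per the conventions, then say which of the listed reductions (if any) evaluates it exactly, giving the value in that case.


At argument \frac{4}{7}: a 1F0 with upper {-\frac{5}{3}}, lower {-}, scaled by C = -3. Verdict: the binomial series (I4) matches (the 1F0 binomial series: exponent 5/3, x = \frac{4}{7}). Hence: \left(-3\right) \cdot \left(\frac{3}{7}\right)^{\frac{5}{3}}.

First insight: x = \frac{4}{7} and (1)_k (prefactor -3) is k! itself.
Adjacent-term ratio: r(k) = \frac{4}{7} * (k-\frac{5}{3}) / [(k+1)] - rational in k. x = \frac{4}{7}; t_0 = -3; negate the roots.


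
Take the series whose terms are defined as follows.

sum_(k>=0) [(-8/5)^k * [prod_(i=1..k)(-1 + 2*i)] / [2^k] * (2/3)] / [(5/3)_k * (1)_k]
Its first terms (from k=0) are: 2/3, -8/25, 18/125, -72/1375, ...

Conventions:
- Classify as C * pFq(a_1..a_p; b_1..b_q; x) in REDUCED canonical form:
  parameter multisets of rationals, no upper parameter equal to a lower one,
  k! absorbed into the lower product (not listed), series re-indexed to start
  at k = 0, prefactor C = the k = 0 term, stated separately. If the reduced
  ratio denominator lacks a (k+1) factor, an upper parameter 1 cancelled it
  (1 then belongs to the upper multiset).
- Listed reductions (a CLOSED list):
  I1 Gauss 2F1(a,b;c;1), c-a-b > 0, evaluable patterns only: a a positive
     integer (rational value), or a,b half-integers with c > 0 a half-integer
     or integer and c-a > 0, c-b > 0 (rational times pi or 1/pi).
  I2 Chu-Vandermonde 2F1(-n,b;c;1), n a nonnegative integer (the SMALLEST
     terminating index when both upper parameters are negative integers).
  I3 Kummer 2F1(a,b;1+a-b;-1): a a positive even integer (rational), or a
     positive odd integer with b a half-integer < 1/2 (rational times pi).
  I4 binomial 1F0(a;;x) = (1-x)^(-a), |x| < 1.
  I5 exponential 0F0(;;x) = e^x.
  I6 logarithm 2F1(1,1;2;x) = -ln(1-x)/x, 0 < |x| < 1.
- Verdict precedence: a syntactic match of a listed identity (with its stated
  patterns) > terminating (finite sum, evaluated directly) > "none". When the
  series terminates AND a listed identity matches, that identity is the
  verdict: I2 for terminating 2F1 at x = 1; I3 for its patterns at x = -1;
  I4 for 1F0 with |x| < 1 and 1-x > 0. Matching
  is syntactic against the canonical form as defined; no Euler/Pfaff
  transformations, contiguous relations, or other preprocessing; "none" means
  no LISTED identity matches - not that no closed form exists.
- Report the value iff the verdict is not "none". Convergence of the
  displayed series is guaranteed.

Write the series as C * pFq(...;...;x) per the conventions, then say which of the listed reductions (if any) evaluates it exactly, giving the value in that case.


Classification (C = 2/3): 1F1 with upper {1/2}, lower {5/3}, argument x = -8/5. Verdict: none. A 1F1 with upper {1/2} fits none of I1-I6 at x = -8/5; the sum runs forever.

First insight: t_0 being 2/3, the odd product 1*3*...*(2k-1) (prefactor 2/3) is 2^k (1/2)_k.
Term ratio: r(k) = (-8/5) * (k+1/2) / [(k+5/3) (k+1)] - rational; roots negated = parameters, x = (-8/5), C = 2/3.


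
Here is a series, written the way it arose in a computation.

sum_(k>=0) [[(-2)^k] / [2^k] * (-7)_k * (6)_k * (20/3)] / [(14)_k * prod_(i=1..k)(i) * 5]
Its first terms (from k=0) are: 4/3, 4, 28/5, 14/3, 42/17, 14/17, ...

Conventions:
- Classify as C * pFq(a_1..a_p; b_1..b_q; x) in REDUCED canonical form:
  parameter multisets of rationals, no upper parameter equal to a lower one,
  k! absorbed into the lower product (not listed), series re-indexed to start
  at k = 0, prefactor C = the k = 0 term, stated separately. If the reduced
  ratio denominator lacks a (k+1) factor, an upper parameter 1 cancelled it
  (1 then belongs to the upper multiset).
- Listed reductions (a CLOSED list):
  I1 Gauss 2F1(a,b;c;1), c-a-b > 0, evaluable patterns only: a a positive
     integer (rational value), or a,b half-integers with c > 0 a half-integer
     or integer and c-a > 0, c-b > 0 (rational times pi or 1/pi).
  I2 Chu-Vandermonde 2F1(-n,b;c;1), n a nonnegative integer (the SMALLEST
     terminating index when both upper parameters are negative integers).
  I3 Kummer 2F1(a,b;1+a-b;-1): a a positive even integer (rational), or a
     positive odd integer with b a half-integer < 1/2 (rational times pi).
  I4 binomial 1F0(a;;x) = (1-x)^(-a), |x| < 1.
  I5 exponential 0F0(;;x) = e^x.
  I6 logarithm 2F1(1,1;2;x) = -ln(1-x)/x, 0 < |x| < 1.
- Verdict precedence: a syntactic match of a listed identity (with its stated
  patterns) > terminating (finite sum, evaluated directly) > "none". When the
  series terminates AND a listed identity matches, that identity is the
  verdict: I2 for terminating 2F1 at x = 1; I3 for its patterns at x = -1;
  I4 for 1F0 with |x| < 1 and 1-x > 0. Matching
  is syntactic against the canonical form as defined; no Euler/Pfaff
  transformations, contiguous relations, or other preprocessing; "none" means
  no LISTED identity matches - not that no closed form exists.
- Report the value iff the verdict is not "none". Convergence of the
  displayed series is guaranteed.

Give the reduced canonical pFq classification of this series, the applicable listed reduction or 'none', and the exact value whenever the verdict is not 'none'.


x = -1 here; the reduced form reads 2F1, upper {-7, 6}, lower {14}, C = 4/3. Verdict: this is the Kummer evaluation I3 (x = -1; c = 14 equals 1+a-b for upper {-7, 6}: listed pattern). Exact value: 286/15.

The tell: x = (-1) and the two k-th powers (C = 4/3, x = -1) combine into one argument.
Term ratio: r(k) = (-1) * (k-7) (k+6) / [(k+14) (k+1)] - rational in k. x = (-1); t_0 = 4/3; negate the roots.


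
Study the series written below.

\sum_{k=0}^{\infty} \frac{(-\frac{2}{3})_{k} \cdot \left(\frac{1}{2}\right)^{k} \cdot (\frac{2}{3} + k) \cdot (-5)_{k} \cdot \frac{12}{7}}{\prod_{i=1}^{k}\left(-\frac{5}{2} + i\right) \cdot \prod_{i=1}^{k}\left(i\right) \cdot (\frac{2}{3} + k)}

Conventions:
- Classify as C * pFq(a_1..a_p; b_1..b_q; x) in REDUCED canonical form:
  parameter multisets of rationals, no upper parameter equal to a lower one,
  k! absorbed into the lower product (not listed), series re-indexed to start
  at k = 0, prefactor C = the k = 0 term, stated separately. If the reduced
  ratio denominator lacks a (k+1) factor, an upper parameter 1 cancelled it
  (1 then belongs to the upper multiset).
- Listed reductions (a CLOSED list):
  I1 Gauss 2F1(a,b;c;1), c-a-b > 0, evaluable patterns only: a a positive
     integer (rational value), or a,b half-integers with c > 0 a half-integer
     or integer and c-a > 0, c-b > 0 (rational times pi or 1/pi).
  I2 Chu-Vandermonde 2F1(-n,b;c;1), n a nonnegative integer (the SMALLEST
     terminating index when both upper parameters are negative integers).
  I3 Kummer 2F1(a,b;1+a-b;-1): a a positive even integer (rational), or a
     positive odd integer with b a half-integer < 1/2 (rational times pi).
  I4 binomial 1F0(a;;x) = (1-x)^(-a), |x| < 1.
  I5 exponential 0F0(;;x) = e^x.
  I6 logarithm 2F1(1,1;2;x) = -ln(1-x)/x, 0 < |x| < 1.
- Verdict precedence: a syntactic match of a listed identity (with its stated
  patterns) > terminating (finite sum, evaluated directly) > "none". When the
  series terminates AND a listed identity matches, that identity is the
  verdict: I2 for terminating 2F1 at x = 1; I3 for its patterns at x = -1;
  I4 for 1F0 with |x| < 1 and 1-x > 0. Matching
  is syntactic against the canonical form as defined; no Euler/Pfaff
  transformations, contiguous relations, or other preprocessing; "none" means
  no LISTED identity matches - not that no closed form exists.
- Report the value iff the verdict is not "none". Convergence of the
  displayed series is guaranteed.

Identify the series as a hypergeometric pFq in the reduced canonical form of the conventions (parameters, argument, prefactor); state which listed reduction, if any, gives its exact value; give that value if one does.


Reduced: x = \frac{1}{2}, 2F1, upper = {-5, -\frac{2}{3}}, lower = {-\frac{3}{2}}, C = \frac{12}{7}. Verdict: terminating. With -5 upstairs the series is a 6-term polynomial sum; evaluated term by term. Exact value: -\frac{1724}{5103}.

Key observation: x = \frac{1}{2} and the lower running product (C = 12/7) is a rising factorial.
Term ratio: r(k) = \frac{1}{2} * (k-5) (k-\frac{2}{3}) / [(k-\frac{3}{2}) (k+1)] - rational; roots negated = parameters, x = \frac{1}{2}, C = \frac{12}{7}.
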